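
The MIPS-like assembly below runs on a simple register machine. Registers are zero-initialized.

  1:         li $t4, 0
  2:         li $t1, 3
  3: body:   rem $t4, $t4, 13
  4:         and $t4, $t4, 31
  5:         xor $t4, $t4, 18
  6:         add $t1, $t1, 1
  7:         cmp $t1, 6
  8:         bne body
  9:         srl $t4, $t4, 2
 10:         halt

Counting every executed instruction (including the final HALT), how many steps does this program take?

$t4=0
$t1=3
$t4=0%13=0
$t4=0&31=0
$t4=0^18=18
$t1=3+1=4
cmp $t1, 6  (cmp 4,6)
bne body: taken
$t4=18%13=5
$t4=5&31=5
$t4=5^18=23
$t1=4+1=5
cmp $t1, 6  (cmp 5,6)
bne body: taken
$t4=23%13=10
$t4=10&31=10
$t4=10^18=24
$t1=5+1=6
cmp $t1, 6  (cmp 6,6)
bne body: not taken
$t4=24>>2=6
halt.
Total executed instructions: 22.

22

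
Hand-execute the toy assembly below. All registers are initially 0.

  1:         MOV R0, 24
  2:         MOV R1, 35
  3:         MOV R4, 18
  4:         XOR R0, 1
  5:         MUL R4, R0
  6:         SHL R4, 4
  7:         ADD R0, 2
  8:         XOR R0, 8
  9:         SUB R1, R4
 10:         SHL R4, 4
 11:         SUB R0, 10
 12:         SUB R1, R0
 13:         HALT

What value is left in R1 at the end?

R0=24
R1=35
R4=18
R0=24^1=25
R4=18*25=450
R4=450<<4=7200
R0=25+2=27
R0=27^8=19
R1=35-7200=-7165
R4=7200<<4=115200
R0=19-10=9
R1=(-7165)-9=-7174
halt.

-7174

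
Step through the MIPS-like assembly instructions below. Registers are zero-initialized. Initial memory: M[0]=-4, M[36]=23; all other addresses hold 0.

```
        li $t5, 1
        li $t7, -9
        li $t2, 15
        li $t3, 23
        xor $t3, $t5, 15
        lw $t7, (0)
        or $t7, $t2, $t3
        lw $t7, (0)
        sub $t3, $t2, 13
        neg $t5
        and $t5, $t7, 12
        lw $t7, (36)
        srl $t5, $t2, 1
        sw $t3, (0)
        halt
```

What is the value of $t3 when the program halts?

after li $t5, 1: $t5=1
after li $t7, -9: $t7=-9
after li $t2, 15: $t2=15
after li $t3, 23: $t3=23
after xor $t3, $t5, 15: $t3=1^15=14
after lw $t7, (0): $t7=M[0]=-4
after or $t7, $t2, $t3: $t7=15|14=15
after lw $t7, (0): $t7=M[0]=-4
after sub $t3, $t2, 13: $t3=15-13=2
after neg $t5: $t5=-(1)=-1
after and $t5, $t7, 12: $t5=(-4)&12=12
after lw $t7, (36): $t7=M[36]=23
after srl $t5, $t2, 1: $t5=15>>1=7
sw $t3, (0) → M[0]=2
halt.

2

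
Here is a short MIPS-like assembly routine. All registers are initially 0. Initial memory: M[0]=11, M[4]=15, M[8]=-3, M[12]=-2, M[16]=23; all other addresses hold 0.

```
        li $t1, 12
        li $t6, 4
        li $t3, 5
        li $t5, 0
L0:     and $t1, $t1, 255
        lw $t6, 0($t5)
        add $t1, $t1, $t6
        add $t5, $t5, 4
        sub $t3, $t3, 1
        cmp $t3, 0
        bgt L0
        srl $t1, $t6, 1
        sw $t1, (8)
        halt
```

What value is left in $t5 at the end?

20

li $t1, 12 → $t1=12
li $t6, 4 → $t6=4
li $t3, 5 → $t3=5
li $t5, 0 → $t5=0
and $t1, $t1, 255 → $t1=12&255=12
lw $t6, 0($t5) → $t6=M[0]=11
add $t1, $t1, $t6 → $t1=12+11=23
add $t5, $t5, 4 → $t5=0+4=4
sub $t3, $t3, 1 → $t3=5-1=4
cmp $t3, 0  (cmp 4,0)
bgt L0: taken
and $t1, $t1, 255 → $t1=23&255=23
lw $t6, 0($t5) → $t6=M[4]=15
add $t1, $t1, $t6 → $t1=23+15=38
add $t5, $t5, 4 → $t5=4+4=8
sub $t3, $t3, 1 → $t3=4-1=3
cmp $t3, 0  (cmp 3,0)
bgt L0: taken
and $t1, $t1, 255 → $t1=38&255=38
lw $t6, 0($t5) → $t6=M[8]=-3
add $t1, $t1, $t6 → $t1=38+(-3)=35
add $t5, $t5, 4 → $t5=8+4=12
sub $t3, $t3, 1 → $t3=3-1=2
cmp $t3, 0  (cmp 2,0)
bgt L0: taken
and $t1, $t1, 255 → $t1=35&255=35
lw $t6, 0($t5) → $t6=M[12]=-2
add $t1, $t1, $t6 → $t1=35+(-2)=33
add $t5, $t5, 4 → $t5=12+4=16
sub $t3, $t3, 1 → $t3=2-1=1
cmp $t3, 0  (cmp 1,0)
bgt L0: taken
and $t1, $t1, 255 → $t1=33&255=33
lw $t6, 0($t5) → $t6=M[16]=23
add $t1, $t1, $t6 → $t1=33+23=56
add $t5, $t5, 4 → $t5=16+4=20
sub $t3, $t3, 1 → $t3=1-1=0
cmp $t3, 0  (cmp 0,0)
bgt L0: not taken
srl $t1, $t6, 1 → $t1=23>>1=11
sw $t1, (8) → M[8]=11
halt.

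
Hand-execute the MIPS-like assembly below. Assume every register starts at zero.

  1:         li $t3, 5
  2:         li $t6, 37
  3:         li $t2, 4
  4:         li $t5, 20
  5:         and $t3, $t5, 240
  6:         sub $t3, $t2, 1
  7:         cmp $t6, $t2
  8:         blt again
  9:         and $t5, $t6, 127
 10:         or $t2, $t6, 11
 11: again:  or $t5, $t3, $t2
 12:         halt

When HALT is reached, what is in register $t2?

$t3=5
$t6=37
$t2=4
$t5=20
$t3=20&240=16
$t3=4-1=3
cmp $t6, $t2  (cmp 37,4)
blt again: not taken
$t5=37&127=37
$t2=37|11=47
$t5=3|47=47
halt.

47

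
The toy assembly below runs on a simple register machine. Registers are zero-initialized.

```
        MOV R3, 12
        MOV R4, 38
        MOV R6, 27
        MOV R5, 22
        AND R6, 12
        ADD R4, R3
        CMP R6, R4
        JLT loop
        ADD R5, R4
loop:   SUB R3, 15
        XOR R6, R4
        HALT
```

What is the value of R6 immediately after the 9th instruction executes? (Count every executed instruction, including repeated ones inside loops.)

8

MOV R3, 12 → R3=12
MOV R4, 38 → R4=38
MOV R6, 27 → R6=27
MOV R5, 22 → R5=22
AND R6, 12 → R6=27&12=8
ADD R4, R3 → R4=38+12=50
CMP R6, R4  (cmp 8,50)
JLT loop: taken
SUB R3, 15 → R3=12-15=-3
After step 9: R6 = 8.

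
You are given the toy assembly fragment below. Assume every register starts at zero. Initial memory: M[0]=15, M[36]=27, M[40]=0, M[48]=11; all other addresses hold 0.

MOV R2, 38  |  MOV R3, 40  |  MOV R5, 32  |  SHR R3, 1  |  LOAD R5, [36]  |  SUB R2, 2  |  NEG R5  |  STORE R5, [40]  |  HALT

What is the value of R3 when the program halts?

20

after MOV R2, 38: R2=38
after MOV R3, 40: R3=40
after MOV R5, 32: R5=32
after SHR R3, 1: R3=40>>1=20
after LOAD R5, [36]: R5=M[36]=27
after SUB R2, 2: R2=38-2=36
after NEG R5: R5=-(27)=-27
STORE R5, [40] → M[40]=-27
halt.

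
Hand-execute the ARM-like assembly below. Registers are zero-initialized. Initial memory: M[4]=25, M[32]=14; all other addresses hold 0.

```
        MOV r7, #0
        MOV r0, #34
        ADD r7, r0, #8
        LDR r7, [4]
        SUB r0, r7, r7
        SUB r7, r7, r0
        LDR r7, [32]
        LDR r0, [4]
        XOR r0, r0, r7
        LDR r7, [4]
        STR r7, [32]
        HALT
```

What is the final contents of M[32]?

25

r7=0
r0=34
r7=34+8=42
r7=M[4]=25
r0=25-25=0
r7=25-0=25
r7=M[32]=14
r0=M[4]=25
r0=25^14=23
r7=M[4]=25
STR r7, [32] → M[32]=25
halt.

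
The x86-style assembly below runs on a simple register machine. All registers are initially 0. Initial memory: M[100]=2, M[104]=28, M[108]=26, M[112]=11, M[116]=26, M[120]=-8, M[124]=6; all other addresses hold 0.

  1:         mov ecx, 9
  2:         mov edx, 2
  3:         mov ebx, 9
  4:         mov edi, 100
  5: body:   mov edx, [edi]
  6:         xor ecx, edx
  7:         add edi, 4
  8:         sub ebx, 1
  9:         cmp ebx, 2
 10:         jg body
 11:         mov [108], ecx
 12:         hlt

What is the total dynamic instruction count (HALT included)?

ecx=9
edx=2
ebx=9
edi=100
edx=M[100]=2
ecx=9^2=11
edi=100+4=104
ebx=9-1=8
cmp ebx, 2  (cmp 8,2)
jg body: taken
edx=M[104]=28
ecx=11^28=23
edi=104+4=108
ebx=8-1=7
cmp ebx, 2  (cmp 7,2)
jg body: taken
edx=M[108]=26
ecx=23^26=13
edi=108+4=112
ebx=7-1=6
cmp ebx, 2  (cmp 6,2)
jg body: taken
edx=M[112]=11
ecx=13^11=6
edi=112+4=116
ebx=6-1=5
cmp ebx, 2  (cmp 5,2)
jg body: taken
edx=M[116]=26
ecx=6^26=28
edi=116+4=120
ebx=5-1=4
cmp ebx, 2  (cmp 4,2)
jg body: taken
edx=M[120]=-8
ecx=28^(-8)=-28
edi=120+4=124
ebx=4-1=3
cmp ebx, 2  (cmp 3,2)
jg body: taken
edx=M[124]=6
ecx=(-28)^6=-30
edi=124+4=128
ebx=3-1=2
cmp ebx, 2  (cmp 2,2)
jg body: not taken
mov [108], ecx → M[108]=-30
halt.
Total executed instructions: 48.

48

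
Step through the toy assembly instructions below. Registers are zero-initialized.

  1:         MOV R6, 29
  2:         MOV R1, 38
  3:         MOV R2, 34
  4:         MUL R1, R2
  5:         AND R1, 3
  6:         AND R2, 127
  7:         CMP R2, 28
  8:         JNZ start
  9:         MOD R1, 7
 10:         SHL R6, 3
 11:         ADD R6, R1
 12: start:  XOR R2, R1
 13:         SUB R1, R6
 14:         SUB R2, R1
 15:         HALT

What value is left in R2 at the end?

63

after MOV R6, 29: R6=29
after MOV R1, 38: R1=38
after MOV R2, 34: R2=34
after MUL R1, R2: R1=38*34=1292
after AND R1, 3: R1=1292&3=0
after AND R2, 127: R2=34&127=34
CMP R2, 28  (cmp 34,28)
JNZ start: taken
after XOR R2, R1: R2=34^0=34
after SUB R1, R6: R1=0-29=-29
after SUB R2, R1: R2=34-(-29)=63
halt.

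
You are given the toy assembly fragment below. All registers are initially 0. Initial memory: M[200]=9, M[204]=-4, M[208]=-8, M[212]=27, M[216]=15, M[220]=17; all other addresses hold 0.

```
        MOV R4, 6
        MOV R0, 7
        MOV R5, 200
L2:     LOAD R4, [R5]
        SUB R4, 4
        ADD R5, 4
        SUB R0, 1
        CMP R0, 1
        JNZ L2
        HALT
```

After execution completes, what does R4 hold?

13

R4=6
R0=7
R5=200
R4=M[200]=9
R4=9-4=5
R5=200+4=204
R0=7-1=6
CMP R0, 1  (cmp 6,1)
JNZ L2: taken
R4=M[204]=-4
R4=(-4)-4=-8
R5=204+4=208
R0=6-1=5
CMP R0, 1  (cmp 5,1)
JNZ L2: taken
R4=M[208]=-8
R4=(-8)-4=-12
R5=208+4=212
R0=5-1=4
CMP R0, 1  (cmp 4,1)
JNZ L2: taken
R4=M[212]=27
R4=27-4=23
R5=212+4=216
R0=4-1=3
CMP R0, 1  (cmp 3,1)
JNZ L2: taken
R4=M[216]=15
R4=15-4=11
R5=216+4=220
R0=3-1=2
CMP R0, 1  (cmp 2,1)
JNZ L2: taken
R4=M[220]=17
R4=17-4=13
R5=220+4=224
R0=2-1=1
CMP R0, 1  (cmp 1,1)
JNZ L2: not taken
halt.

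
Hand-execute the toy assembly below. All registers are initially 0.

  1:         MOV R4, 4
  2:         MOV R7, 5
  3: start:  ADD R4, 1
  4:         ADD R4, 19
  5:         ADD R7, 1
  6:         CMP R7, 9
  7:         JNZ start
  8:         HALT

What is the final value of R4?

84

MOV R4, 4 → R4=4
MOV R7, 5 → R7=5
ADD R4, 1 → R4=4+1=5
ADD R4, 19 → R4=5+19=24
ADD R7, 1 → R7=5+1=6
CMP R7, 9  (cmp 6,9)
JNZ start: taken
ADD R4, 1 → R4=24+1=25
ADD R4, 19 → R4=25+19=44
ADD R7, 1 → R7=6+1=7
CMP R7, 9  (cmp 7,9)
JNZ start: taken
ADD R4, 1 → R4=44+1=45
ADD R4, 19 → R4=45+19=64
ADD R7, 1 → R7=7+1=8
CMP R7, 9  (cmp 8,9)
JNZ start: taken
ADD R4, 1 → R4=64+1=65
ADD R4, 19 → R4=65+19=84
ADD R7, 1 → R7=8+1=9
CMP R7, 9  (cmp 9,9)
JNZ start: not taken
halt.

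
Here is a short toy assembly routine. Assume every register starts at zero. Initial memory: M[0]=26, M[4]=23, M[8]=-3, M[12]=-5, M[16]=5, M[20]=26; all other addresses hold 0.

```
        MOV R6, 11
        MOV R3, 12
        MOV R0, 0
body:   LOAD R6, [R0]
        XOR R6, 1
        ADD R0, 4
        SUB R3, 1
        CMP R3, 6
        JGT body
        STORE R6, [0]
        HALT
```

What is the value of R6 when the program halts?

MOV R6, 11 → R6=11
MOV R3, 12 → R3=12
MOV R0, 0 → R0=0
LOAD R6, [R0] → R6=M[0]=26
XOR R6, 1 → R6=26^1=27
ADD R0, 4 → R0=0+4=4
SUB R3, 1 → R3=12-1=11
CMP R3, 6  (cmp 11,6)
JGT body: taken
LOAD R6, [R0] → R6=M[4]=23
XOR R6, 1 → R6=23^1=22
ADD R0, 4 → R0=4+4=8
SUB R3, 1 → R3=11-1=10
CMP R3, 6  (cmp 10,6)
JGT body: taken
LOAD R6, [R0] → R6=M[8]=-3
XOR R6, 1 → R6=(-3)^1=-4
ADD R0, 4 → R0=8+4=12
SUB R3, 1 → R3=10-1=9
CMP R3, 6  (cmp 9,6)
JGT body: taken
LOAD R6, [R0] → R6=M[12]=-5
XOR R6, 1 → R6=(-5)^1=-6
ADD R0, 4 → R0=12+4=16
SUB R3, 1 → R3=9-1=8
CMP R3, 6  (cmp 8,6)
JGT body: taken
LOAD R6, [R0] → R6=M[16]=5
XOR R6, 1 → R6=5^1=4
ADD R0, 4 → R0=16+4=20
SUB R3, 1 → R3=8-1=7
CMP R3, 6  (cmp 7,6)
JGT body: taken
LOAD R6, [R0] → R6=M[20]=26
XOR R6, 1 → R6=26^1=27
ADD R0, 4 → R0=20+4=24
SUB R3, 1 → R3=7-1=6
CMP R3, 6  (cmp 6,6)
JGT body: not taken
STORE R6, [0] → M[0]=27
halt.

27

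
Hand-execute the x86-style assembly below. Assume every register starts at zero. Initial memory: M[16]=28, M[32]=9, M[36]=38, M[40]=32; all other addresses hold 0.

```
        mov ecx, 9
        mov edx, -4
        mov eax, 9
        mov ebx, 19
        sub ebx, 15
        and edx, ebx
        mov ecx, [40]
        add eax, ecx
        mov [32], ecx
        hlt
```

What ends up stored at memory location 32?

32

ecx=9
edx=-4
eax=9
ebx=19
ebx=19-15=4
edx=(-4)&4=4
ecx=M[40]=32
eax=9+32=41
mov [32], ecx → M[32]=32
halt.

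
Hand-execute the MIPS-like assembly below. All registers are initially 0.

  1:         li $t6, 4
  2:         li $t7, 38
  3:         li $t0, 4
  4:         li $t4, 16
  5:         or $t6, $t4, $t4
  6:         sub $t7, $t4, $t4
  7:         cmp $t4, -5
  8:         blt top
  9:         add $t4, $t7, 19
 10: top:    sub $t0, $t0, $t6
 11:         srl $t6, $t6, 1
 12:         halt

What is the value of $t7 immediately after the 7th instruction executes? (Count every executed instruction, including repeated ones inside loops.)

0

$t6=4
$t7=38
$t0=4
$t4=16
$t6=16|16=16
$t7=16-16=0
cmp $t4, -5  (cmp 16,-5)
After step 7: $t7 = 0.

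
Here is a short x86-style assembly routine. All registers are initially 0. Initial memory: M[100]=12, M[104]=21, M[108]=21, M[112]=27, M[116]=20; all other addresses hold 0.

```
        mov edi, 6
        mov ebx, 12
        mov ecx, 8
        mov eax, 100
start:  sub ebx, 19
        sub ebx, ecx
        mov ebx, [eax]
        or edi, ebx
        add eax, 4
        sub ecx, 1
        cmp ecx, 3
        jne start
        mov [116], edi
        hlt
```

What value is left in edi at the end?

after mov edi, 6: edi=6
after mov ebx, 12: ebx=12
after mov ecx, 8: ecx=8
after mov eax, 100: eax=100
after sub ebx, 19: ebx=12-19=-7
after sub ebx, ecx: ebx=(-7)-8=-15
after mov ebx, [eax]: ebx=M[100]=12
after or edi, ebx: edi=6|12=14
after add eax, 4: eax=100+4=104
after sub ecx, 1: ecx=8-1=7
cmp ecx, 3  (cmp 7,3)
jne start: taken
after sub ebx, 19: ebx=12-19=-7
after sub ebx, ecx: ebx=(-7)-7=-14
after mov ebx, [eax]: ebx=M[104]=21
after or edi, ebx: edi=14|21=31
after add eax, 4: eax=104+4=108
after sub ecx, 1: ecx=7-1=6
cmp ecx, 3  (cmp 6,3)
jne start: taken
after sub ebx, 19: ebx=21-19=2
after sub ebx, ecx: ebx=2-6=-4
after mov ebx, [eax]: ebx=M[108]=21
after or edi, ebx: edi=31|21=31
after add eax, 4: eax=108+4=112
after sub ecx, 1: ecx=6-1=5
cmp ecx, 3  (cmp 5,3)
jne start: taken
after sub ebx, 19: ebx=21-19=2
after sub ebx, ecx: ebx=2-5=-3
after mov ebx, [eax]: ebx=M[112]=27
after or edi, ebx: edi=31|27=31
after add eax, 4: eax=112+4=116
after sub ecx, 1: ecx=5-1=4
cmp ecx, 3  (cmp 4,3)
jne start: taken
after sub ebx, 19: ebx=27-19=8
after sub ebx, ecx: ebx=8-4=4
after mov ebx, [eax]: ebx=M[116]=20
after or edi, ebx: edi=31|20=31
after add eax, 4: eax=116+4=120
after sub ecx, 1: ecx=4-1=3
cmp ecx, 3  (cmp 3,3)
jne start: not taken
mov [116], edi → M[116]=31
halt.

31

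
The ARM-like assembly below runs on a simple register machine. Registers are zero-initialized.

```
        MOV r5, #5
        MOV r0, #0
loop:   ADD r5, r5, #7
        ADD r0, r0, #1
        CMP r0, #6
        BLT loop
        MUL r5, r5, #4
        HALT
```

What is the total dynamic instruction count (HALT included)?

28

r5=5
r0=0
r5=5+7=12
r0=0+1=1
CMP r0, #6  (cmp 1,6)
BLT loop: taken
r5=12+7=19
r0=1+1=2
CMP r0, #6  (cmp 2,6)
BLT loop: taken
r5=19+7=26
r0=2+1=3
CMP r0, #6  (cmp 3,6)
BLT loop: taken
r5=26+7=33
r0=3+1=4
CMP r0, #6  (cmp 4,6)
BLT loop: taken
r5=33+7=40
r0=4+1=5
CMP r0, #6  (cmp 5,6)
BLT loop: taken
r5=40+7=47
r0=5+1=6
CMP r0, #6  (cmp 6,6)
BLT loop: not taken
r5=47*4=188
halt.
Total executed instructions: 28.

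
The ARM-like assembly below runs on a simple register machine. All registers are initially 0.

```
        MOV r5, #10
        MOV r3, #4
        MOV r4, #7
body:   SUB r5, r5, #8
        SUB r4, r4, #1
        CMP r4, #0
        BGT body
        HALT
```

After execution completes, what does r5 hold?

-46

after MOV r5, #10: r5=10
after MOV r3, #4: r3=4
after MOV r4, #7: r4=7
after SUB r5, r5, #8: r5=10-8=2
after SUB r4, r4, #1: r4=7-1=6
CMP r4, #0  (cmp 6,0)
BGT body: taken
after SUB r5, r5, #8: r5=2-8=-6
after SUB r4, r4, #1: r4=6-1=5
CMP r4, #0  (cmp 5,0)
BGT body: taken
after SUB r5, r5, #8: r5=(-6)-8=-14
after SUB r4, r4, #1: r4=5-1=4
CMP r4, #0  (cmp 4,0)
BGT body: taken
after SUB r5, r5, #8: r5=(-14)-8=-22
after SUB r4, r4, #1: r4=4-1=3
CMP r4, #0  (cmp 3,0)
BGT body: taken
after SUB r5, r5, #8: r5=(-22)-8=-30
after SUB r4, r4, #1: r4=3-1=2
CMP r4, #0  (cmp 2,0)
BGT body: taken
after SUB r5, r5, #8: r5=(-30)-8=-38
after SUB r4, r4, #1: r4=2-1=1
CMP r4, #0  (cmp 1,0)
BGT body: taken
after SUB r5, r5, #8: r5=(-38)-8=-46
after SUB r4, r4, #1: r4=1-1=0
CMP r4, #0  (cmp 0,0)
BGT body: not taken
halt.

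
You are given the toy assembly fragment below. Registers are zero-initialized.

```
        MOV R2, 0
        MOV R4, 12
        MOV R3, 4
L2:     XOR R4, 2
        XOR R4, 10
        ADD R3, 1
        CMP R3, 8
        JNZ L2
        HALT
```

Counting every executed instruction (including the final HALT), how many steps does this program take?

R2=0
R4=12
R3=4
R4=12^2=14
R4=14^10=4
R3=4+1=5
CMP R3, 8  (cmp 5,8)
JNZ L2: taken
R4=4^2=6
R4=6^10=12
R3=5+1=6
CMP R3, 8  (cmp 6,8)
JNZ L2: taken
R4=12^2=14
R4=14^10=4
R3=6+1=7
CMP R3, 8  (cmp 7,8)
JNZ L2: taken
R4=4^2=6
R4=6^10=12
R3=7+1=8
CMP R3, 8  (cmp 8,8)
JNZ L2: not taken
halt.
Total executed instructions: 24.

24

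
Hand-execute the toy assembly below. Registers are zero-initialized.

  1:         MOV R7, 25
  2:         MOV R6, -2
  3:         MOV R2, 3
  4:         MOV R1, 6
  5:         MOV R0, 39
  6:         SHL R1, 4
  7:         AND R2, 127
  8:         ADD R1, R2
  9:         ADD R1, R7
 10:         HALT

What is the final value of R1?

after MOV R7, 25: R7=25
after MOV R6, -2: R6=-2
after MOV R2, 3: R2=3
after MOV R1, 6: R1=6
after MOV R0, 39: R0=39
after SHL R1, 4: R1=6<<4=96
after AND R2, 127: R2=3&127=3
after ADD R1, R2: R1=96+3=99
after ADD R1, R7: R1=99+25=124
halt.

124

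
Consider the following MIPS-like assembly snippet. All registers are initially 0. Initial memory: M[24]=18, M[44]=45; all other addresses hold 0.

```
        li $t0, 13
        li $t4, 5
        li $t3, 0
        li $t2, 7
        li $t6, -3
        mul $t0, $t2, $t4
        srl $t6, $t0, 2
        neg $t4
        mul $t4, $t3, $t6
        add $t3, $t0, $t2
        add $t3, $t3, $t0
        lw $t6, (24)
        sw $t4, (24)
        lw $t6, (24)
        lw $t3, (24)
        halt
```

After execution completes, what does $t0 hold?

35

after li $t0, 13: $t0=13
after li $t4, 5: $t4=5
after li $t3, 0: $t3=0
after li $t2, 7: $t2=7
after li $t6, -3: $t6=-3
after mul $t0, $t2, $t4: $t0=7*5=35
after srl $t6, $t0, 2: $t6=35>>2=8
after neg $t4: $t4=-(5)=-5
after mul $t4, $t3, $t6: $t4=0*8=0
after add $t3, $t0, $t2: $t3=35+7=42
after add $t3, $t3, $t0: $t3=42+35=77
after lw $t6, (24): $t6=M[24]=18
sw $t4, (24) → M[24]=0
after lw $t6, (24): $t6=M[24]=0
after lw $t3, (24): $t3=M[24]=0
halt.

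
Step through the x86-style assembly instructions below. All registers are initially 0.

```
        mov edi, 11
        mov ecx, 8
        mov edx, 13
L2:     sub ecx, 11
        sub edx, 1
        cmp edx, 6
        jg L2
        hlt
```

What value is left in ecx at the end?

-69

after mov edi, 11: edi=11
after mov ecx, 8: ecx=8
after mov edx, 13: edx=13
after sub ecx, 11: ecx=8-11=-3
after sub edx, 1: edx=13-1=12
cmp edx, 6  (cmp 12,6)
jg L2: taken
after sub ecx, 11: ecx=(-3)-11=-14
after sub edx, 1: edx=12-1=11
cmp edx, 6  (cmp 11,6)
jg L2: taken
after sub ecx, 11: ecx=(-14)-11=-25
after sub edx, 1: edx=11-1=10
cmp edx, 6  (cmp 10,6)
jg L2: taken
after sub ecx, 11: ecx=(-25)-11=-36
after sub edx, 1: edx=10-1=9
cmp edx, 6  (cmp 9,6)
jg L2: taken
after sub ecx, 11: ecx=(-36)-11=-47
after sub edx, 1: edx=9-1=8
cmp edx, 6  (cmp 8,6)
jg L2: taken
after sub ecx, 11: ecx=(-47)-11=-58
after sub edx, 1: edx=8-1=7
cmp edx, 6  (cmp 7,6)
jg L2: taken
after sub ecx, 11: ecx=(-58)-11=-69
after sub edx, 1: edx=7-1=6
cmp edx, 6  (cmp 6,6)
jg L2: not taken
halt.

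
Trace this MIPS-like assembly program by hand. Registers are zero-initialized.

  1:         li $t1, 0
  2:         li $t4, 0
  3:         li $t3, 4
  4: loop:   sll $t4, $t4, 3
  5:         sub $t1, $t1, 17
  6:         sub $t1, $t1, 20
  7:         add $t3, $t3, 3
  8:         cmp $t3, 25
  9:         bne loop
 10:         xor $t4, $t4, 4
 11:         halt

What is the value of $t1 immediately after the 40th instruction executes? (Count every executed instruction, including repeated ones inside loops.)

$t1=0
$t4=0
$t3=4
$t4=0<<3=0
$t1=0-17=-17
$t1=(-17)-20=-37
$t3=4+3=7
cmp $t3, 25  (cmp 7,25)
bne loop: taken
$t4=0<<3=0
$t1=(-37)-17=-54
$t1=(-54)-20=-74
$t3=7+3=10
cmp $t3, 25  (cmp 10,25)
bne loop: taken
$t4=0<<3=0
$t1=(-74)-17=-91
$t1=(-91)-20=-111
$t3=10+3=13
cmp $t3, 25  (cmp 13,25)
bne loop: taken
$t4=0<<3=0
$t1=(-111)-17=-128
$t1=(-128)-20=-148
$t3=13+3=16
cmp $t3, 25  (cmp 16,25)
bne loop: taken
$t4=0<<3=0
$t1=(-148)-17=-165
$t1=(-165)-20=-185
$t3=16+3=19
cmp $t3, 25  (cmp 19,25)
bne loop: taken
$t4=0<<3=0
$t1=(-185)-17=-202
$t1=(-202)-20=-222
$t3=19+3=22
cmp $t3, 25  (cmp 22,25)
bne loop: taken
$t4=0<<3=0
After step 40: $t1 = -222.

-222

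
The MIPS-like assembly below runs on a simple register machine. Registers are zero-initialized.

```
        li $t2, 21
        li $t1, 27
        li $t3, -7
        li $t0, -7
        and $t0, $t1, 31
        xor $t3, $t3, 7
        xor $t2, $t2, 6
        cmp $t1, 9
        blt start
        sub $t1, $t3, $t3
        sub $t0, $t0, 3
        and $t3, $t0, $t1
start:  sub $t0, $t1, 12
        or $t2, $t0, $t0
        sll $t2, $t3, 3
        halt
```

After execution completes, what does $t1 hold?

after li $t2, 21: $t2=21
after li $t1, 27: $t1=27
after li $t3, -7: $t3=-7
after li $t0, -7: $t0=-7
after and $t0, $t1, 31: $t0=27&31=27
after xor $t3, $t3, 7: $t3=(-7)^7=-2
after xor $t2, $t2, 6: $t2=21^6=19
cmp $t1, 9  (cmp 27,9)
blt start: not taken
after sub $t1, $t3, $t3: $t1=(-2)-(-2)=0
after sub $t0, $t0, 3: $t0=27-3=24
after and $t3, $t0, $t1: $t3=24&0=0
after sub $t0, $t1, 12: $t0=0-12=-12
after or $t2, $t0, $t0: $t2=(-12)|(-12)=-12
after sll $t2, $t3, 3: $t2=0<<3=0
halt.

0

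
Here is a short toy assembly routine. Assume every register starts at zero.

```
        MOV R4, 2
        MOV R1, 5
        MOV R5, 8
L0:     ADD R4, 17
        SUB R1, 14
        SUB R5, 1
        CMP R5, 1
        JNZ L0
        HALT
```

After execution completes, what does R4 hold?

MOV R4, 2 → R4=2
MOV R1, 5 → R1=5
MOV R5, 8 → R5=8
ADD R4, 17 → R4=2+17=19
SUB R1, 14 → R1=5-14=-9
SUB R5, 1 → R5=8-1=7
CMP R5, 1  (cmp 7,1)
JNZ L0: taken
ADD R4, 17 → R4=19+17=36
SUB R1, 14 → R1=(-9)-14=-23
SUB R5, 1 → R5=7-1=6
CMP R5, 1  (cmp 6,1)
JNZ L0: taken
ADD R4, 17 → R4=36+17=53
SUB R1, 14 → R1=(-23)-14=-37
SUB R5, 1 → R5=6-1=5
CMP R5, 1  (cmp 5,1)
JNZ L0: taken
ADD R4, 17 → R4=53+17=70
SUB R1, 14 → R1=(-37)-14=-51
SUB R5, 1 → R5=5-1=4
CMP R5, 1  (cmp 4,1)
JNZ L0: taken
ADD R4, 17 → R4=70+17=87
SUB R1, 14 → R1=(-51)-14=-65
SUB R5, 1 → R5=4-1=3
CMP R5, 1  (cmp 3,1)
JNZ L0: taken
ADD R4, 17 → R4=87+17=104
SUB R1, 14 → R1=(-65)-14=-79
SUB R5, 1 → R5=3-1=2
CMP R5, 1  (cmp 2,1)
JNZ L0: taken
ADD R4, 17 → R4=104+17=121
SUB R1, 14 → R1=(-79)-14=-93
SUB R5, 1 → R5=2-1=1
CMP R5, 1  (cmp 1,1)
JNZ L0: not taken
halt.

121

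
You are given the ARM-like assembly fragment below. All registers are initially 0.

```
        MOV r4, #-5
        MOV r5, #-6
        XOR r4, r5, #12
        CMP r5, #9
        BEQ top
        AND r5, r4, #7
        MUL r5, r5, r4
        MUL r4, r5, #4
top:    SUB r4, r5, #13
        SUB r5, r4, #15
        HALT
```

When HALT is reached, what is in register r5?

MOV r4, #-5 → r4=-5
MOV r5, #-6 → r5=-6
XOR r4, r5, #12 → r4=(-6)^12=-10
CMP r5, #9  (cmp -6,9)
BEQ top: not taken
AND r5, r4, #7 → r5=(-10)&7=6
MUL r5, r5, r4 → r5=6*(-10)=-60
MUL r4, r5, #4 → r4=(-60)*4=-240
SUB r4, r5, #13 → r4=(-60)-13=-73
SUB r5, r4, #15 → r5=(-73)-15=-88
halt.

-88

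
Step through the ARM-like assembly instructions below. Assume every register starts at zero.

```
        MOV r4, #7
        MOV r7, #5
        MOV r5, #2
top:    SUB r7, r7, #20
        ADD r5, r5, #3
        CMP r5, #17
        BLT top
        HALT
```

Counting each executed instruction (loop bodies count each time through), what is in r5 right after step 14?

r4=7
r7=5
r5=2
r7=5-20=-15
r5=2+3=5
CMP r5, #17  (cmp 5,17)
BLT top: taken
r7=(-15)-20=-35
r5=5+3=8
CMP r5, #17  (cmp 8,17)
BLT top: taken
r7=(-35)-20=-55
r5=8+3=11
CMP r5, #17  (cmp 11,17)
After step 14: r5 = 11.

11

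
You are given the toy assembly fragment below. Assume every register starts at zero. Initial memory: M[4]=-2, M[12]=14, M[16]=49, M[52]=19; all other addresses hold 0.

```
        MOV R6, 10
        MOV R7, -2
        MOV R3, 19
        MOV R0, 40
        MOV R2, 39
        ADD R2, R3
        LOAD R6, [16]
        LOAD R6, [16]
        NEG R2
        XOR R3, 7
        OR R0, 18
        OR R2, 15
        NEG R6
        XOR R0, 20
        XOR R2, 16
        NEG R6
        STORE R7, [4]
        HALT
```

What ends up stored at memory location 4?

-2

after MOV R6, 10: R6=10
after MOV R7, -2: R7=-2
after MOV R3, 19: R3=19
after MOV R0, 40: R0=40
after MOV R2, 39: R2=39
after ADD R2, R3: R2=39+19=58
after LOAD R6, [16]: R6=M[16]=49
after LOAD R6, [16]: R6=M[16]=49
after NEG R2: R2=-(58)=-58
after XOR R3, 7: R3=19^7=20
after OR R0, 18: R0=40|18=58
after OR R2, 15: R2=(-58)|15=-49
after NEG R6: R6=-(49)=-49
after XOR R0, 20: R0=58^20=46
after XOR R2, 16: R2=(-49)^16=-33
after NEG R6: R6=-(-49)=49
STORE R7, [4] → M[4]=-2
halt.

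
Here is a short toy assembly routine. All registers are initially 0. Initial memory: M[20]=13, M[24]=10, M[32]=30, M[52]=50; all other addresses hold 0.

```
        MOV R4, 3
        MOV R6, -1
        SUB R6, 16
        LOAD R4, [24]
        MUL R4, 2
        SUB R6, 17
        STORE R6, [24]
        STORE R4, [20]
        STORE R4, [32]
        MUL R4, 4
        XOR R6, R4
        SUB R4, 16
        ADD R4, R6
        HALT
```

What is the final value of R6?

R4=3
R6=-1
R6=(-1)-16=-17
R4=M[24]=10
R4=10*2=20
R6=(-17)-17=-34
STORE R6, [24] → M[24]=-34
STORE R4, [20] → M[20]=20
STORE R4, [32] → M[32]=20
R4=20*4=80
R6=(-34)^80=-114
R4=80-16=64
R4=64+(-114)=-50
halt.

-114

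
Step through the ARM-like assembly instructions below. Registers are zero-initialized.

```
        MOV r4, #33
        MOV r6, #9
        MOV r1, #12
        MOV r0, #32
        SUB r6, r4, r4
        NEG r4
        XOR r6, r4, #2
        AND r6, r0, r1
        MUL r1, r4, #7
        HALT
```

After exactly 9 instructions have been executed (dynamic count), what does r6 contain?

r4=33
r6=9
r1=12
r0=32
r6=33-33=0
r4=-(33)=-33
r6=(-33)^2=-35
r6=32&12=0
r1=(-33)*7=-231
After step 9: r6 = 0.

0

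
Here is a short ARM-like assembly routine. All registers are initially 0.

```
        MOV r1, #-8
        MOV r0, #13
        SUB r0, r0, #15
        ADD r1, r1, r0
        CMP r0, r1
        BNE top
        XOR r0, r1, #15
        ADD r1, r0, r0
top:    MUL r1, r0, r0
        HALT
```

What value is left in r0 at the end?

r1=-8
r0=13
r0=13-15=-2
r1=(-8)+(-2)=-10
CMP r0, r1  (cmp -2,-10)
BNE top: taken
r1=(-2)*(-2)=4
halt.

-2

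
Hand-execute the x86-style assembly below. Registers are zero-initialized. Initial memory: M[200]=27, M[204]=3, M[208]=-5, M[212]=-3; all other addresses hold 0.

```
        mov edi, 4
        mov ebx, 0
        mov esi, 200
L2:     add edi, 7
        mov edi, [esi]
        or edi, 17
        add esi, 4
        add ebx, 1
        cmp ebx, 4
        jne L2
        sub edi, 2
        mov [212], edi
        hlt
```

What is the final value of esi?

edi=4
ebx=0
esi=200
edi=4+7=11
edi=M[200]=27
edi=27|17=27
esi=200+4=204
ebx=0+1=1
cmp ebx, 4  (cmp 1,4)
jne L2: taken
edi=27+7=34
edi=M[204]=3
edi=3|17=19
esi=204+4=208
ebx=1+1=2
cmp ebx, 4  (cmp 2,4)
jne L2: taken
edi=19+7=26
edi=M[208]=-5
edi=(-5)|17=-5
esi=208+4=212
ebx=2+1=3
cmp ebx, 4  (cmp 3,4)
jne L2: taken
edi=(-5)+7=2
edi=M[212]=-3
edi=(-3)|17=-3
esi=212+4=216
ebx=3+1=4
cmp ebx, 4  (cmp 4,4)
jne L2: not taken
edi=(-3)-2=-5
mov [212], edi → M[212]=-5
halt.

216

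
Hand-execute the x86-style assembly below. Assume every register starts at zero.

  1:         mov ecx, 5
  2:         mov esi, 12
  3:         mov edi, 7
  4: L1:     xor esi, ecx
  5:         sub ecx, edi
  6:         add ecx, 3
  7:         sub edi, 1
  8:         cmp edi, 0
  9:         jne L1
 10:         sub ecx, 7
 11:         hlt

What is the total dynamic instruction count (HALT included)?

mov ecx, 5 → ecx=5
mov esi, 12 → esi=12
mov edi, 7 → edi=7
xor esi, ecx → esi=12^5=9
sub ecx, edi → ecx=5-7=-2
add ecx, 3 → ecx=(-2)+3=1
sub edi, 1 → edi=7-1=6
cmp edi, 0  (cmp 6,0)
jne L1: taken
xor esi, ecx → esi=9^1=8
sub ecx, edi → ecx=1-6=-5
add ecx, 3 → ecx=(-5)+3=-2
sub edi, 1 → edi=6-1=5
cmp edi, 0  (cmp 5,0)
jne L1: taken
xor esi, ecx → esi=8^(-2)=-10
sub ecx, edi → ecx=(-2)-5=-7
add ecx, 3 → ecx=(-7)+3=-4
sub edi, 1 → edi=5-1=4
cmp edi, 0  (cmp 4,0)
jne L1: taken
xor esi, ecx → esi=(-10)^(-4)=10
sub ecx, edi → ecx=(-4)-4=-8
add ecx, 3 → ecx=(-8)+3=-5
sub edi, 1 → edi=4-1=3
cmp edi, 0  (cmp 3,0)
jne L1: taken
xor esi, ecx → esi=10^(-5)=-15
sub ecx, edi → ecx=(-5)-3=-8
add ecx, 3 → ecx=(-8)+3=-5
sub edi, 1 → edi=3-1=2
cmp edi, 0  (cmp 2,0)
jne L1: taken
xor esi, ecx → esi=(-15)^(-5)=10
sub ecx, edi → ecx=(-5)-2=-7
add ecx, 3 → ecx=(-7)+3=-4
sub edi, 1 → edi=2-1=1
cmp edi, 0  (cmp 1,0)
jne L1: taken
xor esi, ecx → esi=10^(-4)=-10
sub ecx, edi → ecx=(-4)-1=-5
add ecx, 3 → ecx=(-5)+3=-2
sub edi, 1 → edi=1-1=0
cmp edi, 0  (cmp 0,0)
jne L1: not taken
sub ecx, 7 → ecx=(-2)-7=-9
halt.
Total executed instructions: 47.

47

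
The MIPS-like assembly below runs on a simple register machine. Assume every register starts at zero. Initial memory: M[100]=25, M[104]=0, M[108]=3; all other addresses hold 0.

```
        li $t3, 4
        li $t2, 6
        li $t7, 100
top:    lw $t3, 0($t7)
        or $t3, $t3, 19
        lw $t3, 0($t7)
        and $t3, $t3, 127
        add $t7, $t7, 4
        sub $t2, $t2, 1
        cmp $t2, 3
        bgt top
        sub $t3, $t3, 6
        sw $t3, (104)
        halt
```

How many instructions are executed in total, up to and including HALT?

$t3=4
$t2=6
$t7=100
$t3=M[100]=25
$t3=25|19=27
$t3=M[100]=25
$t3=25&127=25
$t7=100+4=104
$t2=6-1=5
cmp $t2, 3  (cmp 5,3)
bgt top: taken
$t3=M[104]=0
$t3=0|19=19
$t3=M[104]=0
$t3=0&127=0
$t7=104+4=108
$t2=5-1=4
cmp $t2, 3  (cmp 4,3)
bgt top: taken
$t3=M[108]=3
$t3=3|19=19
$t3=M[108]=3
$t3=3&127=3
$t7=108+4=112
$t2=4-1=3
cmp $t2, 3  (cmp 3,3)
bgt top: not taken
$t3=3-6=-3
sw $t3, (104) → M[104]=-3
halt.
Total executed instructions: 30.

30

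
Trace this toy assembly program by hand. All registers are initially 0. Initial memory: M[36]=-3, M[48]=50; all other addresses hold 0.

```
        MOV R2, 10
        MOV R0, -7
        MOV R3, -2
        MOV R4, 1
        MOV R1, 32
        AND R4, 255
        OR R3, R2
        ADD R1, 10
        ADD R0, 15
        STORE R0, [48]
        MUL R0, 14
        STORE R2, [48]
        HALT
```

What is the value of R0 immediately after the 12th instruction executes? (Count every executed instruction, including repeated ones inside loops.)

R2=10
R0=-7
R3=-2
R4=1
R1=32
R4=1&255=1
R3=(-2)|10=-2
R1=32+10=42
R0=(-7)+15=8
STORE R0, [48] → M[48]=8
R0=8*14=112
STORE R2, [48] → M[48]=10
After step 12: R0 = 112.

112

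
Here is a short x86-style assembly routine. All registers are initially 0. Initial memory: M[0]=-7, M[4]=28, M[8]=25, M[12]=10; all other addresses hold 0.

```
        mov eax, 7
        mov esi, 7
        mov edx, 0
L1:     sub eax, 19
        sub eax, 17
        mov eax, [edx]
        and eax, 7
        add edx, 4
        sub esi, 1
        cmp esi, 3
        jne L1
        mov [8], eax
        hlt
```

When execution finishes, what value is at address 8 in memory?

2

after mov eax, 7: eax=7
after mov esi, 7: esi=7
after mov edx, 0: edx=0
after sub eax, 19: eax=7-19=-12
after sub eax, 17: eax=(-12)-17=-29
after mov eax, [edx]: eax=M[0]=-7
after and eax, 7: eax=(-7)&7=1
after add edx, 4: edx=0+4=4
after sub esi, 1: esi=7-1=6
cmp esi, 3  (cmp 6,3)
jne L1: taken
after sub eax, 19: eax=1-19=-18
after sub eax, 17: eax=(-18)-17=-35
after mov eax, [edx]: eax=M[4]=28
after and eax, 7: eax=28&7=4
after add edx, 4: edx=4+4=8
after sub esi, 1: esi=6-1=5
cmp esi, 3  (cmp 5,3)
jne L1: taken
after sub eax, 19: eax=4-19=-15
after sub eax, 17: eax=(-15)-17=-32
after mov eax, [edx]: eax=M[8]=25
after and eax, 7: eax=25&7=1
after add edx, 4: edx=8+4=12
after sub esi, 1: esi=5-1=4
cmp esi, 3  (cmp 4,3)
jne L1: taken
after sub eax, 19: eax=1-19=-18
after sub eax, 17: eax=(-18)-17=-35
after mov eax, [edx]: eax=M[12]=10
after and eax, 7: eax=10&7=2
after add edx, 4: edx=12+4=16
after sub esi, 1: esi=4-1=3
cmp esi, 3  (cmp 3,3)
jne L1: not taken
mov [8], eax → M[8]=2
halt.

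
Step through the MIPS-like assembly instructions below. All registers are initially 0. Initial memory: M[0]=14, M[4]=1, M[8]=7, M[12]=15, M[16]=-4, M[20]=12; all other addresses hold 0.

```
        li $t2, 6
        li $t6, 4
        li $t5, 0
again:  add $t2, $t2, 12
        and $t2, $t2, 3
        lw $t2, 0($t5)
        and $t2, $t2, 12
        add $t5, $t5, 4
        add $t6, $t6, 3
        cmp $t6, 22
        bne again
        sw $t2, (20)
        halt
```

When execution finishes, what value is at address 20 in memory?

li $t2, 6 → $t2=6
li $t6, 4 → $t6=4
li $t5, 0 → $t5=0
add $t2, $t2, 12 → $t2=6+12=18
and $t2, $t2, 3 → $t2=18&3=2
lw $t2, 0($t5) → $t2=M[0]=14
and $t2, $t2, 12 → $t2=14&12=12
add $t5, $t5, 4 → $t5=0+4=4
add $t6, $t6, 3 → $t6=4+3=7
cmp $t6, 22  (cmp 7,22)
bne again: taken
add $t2, $t2, 12 → $t2=12+12=24
and $t2, $t2, 3 → $t2=24&3=0
lw $t2, 0($t5) → $t2=M[4]=1
and $t2, $t2, 12 → $t2=1&12=0
add $t5, $t5, 4 → $t5=4+4=8
add $t6, $t6, 3 → $t6=7+3=10
cmp $t6, 22  (cmp 10,22)
bne again: taken
add $t2, $t2, 12 → $t2=0+12=12
and $t2, $t2, 3 → $t2=12&3=0
lw $t2, 0($t5) → $t2=M[8]=7
and $t2, $t2, 12 → $t2=7&12=4
add $t5, $t5, 4 → $t5=8+4=12
add $t6, $t6, 3 → $t6=10+3=13
cmp $t6, 22  (cmp 13,22)
bne again: taken
add $t2, $t2, 12 → $t2=4+12=16
and $t2, $t2, 3 → $t2=16&3=0
lw $t2, 0($t5) → $t2=M[12]=15
and $t2, $t2, 12 → $t2=15&12=12
add $t5, $t5, 4 → $t5=12+4=16
add $t6, $t6, 3 → $t6=13+3=16
cmp $t6, 22  (cmp 16,22)
bne again: taken
add $t2, $t2, 12 → $t2=12+12=24
and $t2, $t2, 3 → $t2=24&3=0
lw $t2, 0($t5) → $t2=M[16]=-4
and $t2, $t2, 12 → $t2=(-4)&12=12
add $t5, $t5, 4 → $t5=16+4=20
add $t6, $t6, 3 → $t6=16+3=19
cmp $t6, 22  (cmp 19,22)
bne again: taken
add $t2, $t2, 12 → $t2=12+12=24
and $t2, $t2, 3 → $t2=24&3=0
lw $t2, 0($t5) → $t2=M[20]=12
and $t2, $t2, 12 → $t2=12&12=12
add $t5, $t5, 4 → $t5=20+4=24
add $t6, $t6, 3 → $t6=19+3=22
cmp $t6, 22  (cmp 22,22)
bne again: not taken
sw $t2, (20) → M[20]=12
halt.

12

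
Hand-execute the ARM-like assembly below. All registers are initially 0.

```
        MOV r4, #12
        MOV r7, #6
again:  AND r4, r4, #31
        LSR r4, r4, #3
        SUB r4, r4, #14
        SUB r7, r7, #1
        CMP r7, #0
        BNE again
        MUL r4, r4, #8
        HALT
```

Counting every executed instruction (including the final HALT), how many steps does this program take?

40

r4=12
r7=6
r4=12&31=12
r4=12>>3=1
r4=1-14=-13
r7=6-1=5
CMP r7, #0  (cmp 5,0)
BNE again: taken
r4=(-13)&31=19
r4=19>>3=2
r4=2-14=-12
r7=5-1=4
CMP r7, #0  (cmp 4,0)
BNE again: taken
r4=(-12)&31=20
r4=20>>3=2
r4=2-14=-12
r7=4-1=3
CMP r7, #0  (cmp 3,0)
BNE again: taken
r4=(-12)&31=20
r4=20>>3=2
r4=2-14=-12
r7=3-1=2
CMP r7, #0  (cmp 2,0)
BNE again: taken
r4=(-12)&31=20
r4=20>>3=2
r4=2-14=-12
r7=2-1=1
CMP r7, #0  (cmp 1,0)
BNE again: taken
r4=(-12)&31=20
r4=20>>3=2
r4=2-14=-12
r7=1-1=0
CMP r7, #0  (cmp 0,0)
BNE again: not taken
r4=(-12)*8=-96
halt.
Total executed instructions: 40.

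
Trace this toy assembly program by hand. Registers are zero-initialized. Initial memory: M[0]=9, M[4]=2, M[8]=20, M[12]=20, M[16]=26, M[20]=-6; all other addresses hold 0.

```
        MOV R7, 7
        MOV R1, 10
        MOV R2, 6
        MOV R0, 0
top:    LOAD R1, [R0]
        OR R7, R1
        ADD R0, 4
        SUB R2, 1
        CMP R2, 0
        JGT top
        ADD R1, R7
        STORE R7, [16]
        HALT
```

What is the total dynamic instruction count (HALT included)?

43

MOV R7, 7 → R7=7
MOV R1, 10 → R1=10
MOV R2, 6 → R2=6
MOV R0, 0 → R0=0
LOAD R1, [R0] → R1=M[0]=9
OR R7, R1 → R7=7|9=15
ADD R0, 4 → R0=0+4=4
SUB R2, 1 → R2=6-1=5
CMP R2, 0  (cmp 5,0)
JGT top: taken
LOAD R1, [R0] → R1=M[4]=2
OR R7, R1 → R7=15|2=15
ADD R0, 4 → R0=4+4=8
SUB R2, 1 → R2=5-1=4
CMP R2, 0  (cmp 4,0)
JGT top: taken
LOAD R1, [R0] → R1=M[8]=20
OR R7, R1 → R7=15|20=31
ADD R0, 4 → R0=8+4=12
SUB R2, 1 → R2=4-1=3
CMP R2, 0  (cmp 3,0)
JGT top: taken
LOAD R1, [R0] → R1=M[12]=20
OR R7, R1 → R7=31|20=31
ADD R0, 4 → R0=12+4=16
SUB R2, 1 → R2=3-1=2
CMP R2, 0  (cmp 2,0)
JGT top: taken
LOAD R1, [R0] → R1=M[16]=26
OR R7, R1 → R7=31|26=31
ADD R0, 4 → R0=16+4=20
SUB R2, 1 → R2=2-1=1
CMP R2, 0  (cmp 1,0)
JGT top: taken
LOAD R1, [R0] → R1=M[20]=-6
OR R7, R1 → R7=31|(-6)=-1
ADD R0, 4 → R0=20+4=24
SUB R2, 1 → R2=1-1=0
CMP R2, 0  (cmp 0,0)
JGT top: not taken
ADD R1, R7 → R1=(-6)+(-1)=-7
STORE R7, [16] → M[16]=-1
halt.
Total executed instructions: 43.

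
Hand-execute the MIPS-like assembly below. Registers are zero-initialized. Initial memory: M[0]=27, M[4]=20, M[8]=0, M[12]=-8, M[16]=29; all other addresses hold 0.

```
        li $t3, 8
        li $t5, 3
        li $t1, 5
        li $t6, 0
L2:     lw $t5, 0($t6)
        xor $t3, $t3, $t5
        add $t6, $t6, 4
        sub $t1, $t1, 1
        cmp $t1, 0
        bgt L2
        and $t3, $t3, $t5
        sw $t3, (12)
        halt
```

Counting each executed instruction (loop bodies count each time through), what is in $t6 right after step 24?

12

$t3=8
$t5=3
$t1=5
$t6=0
$t5=M[0]=27
$t3=8^27=19
$t6=0+4=4
$t1=5-1=4
cmp $t1, 0  (cmp 4,0)
bgt L2: taken
$t5=M[4]=20
$t3=19^20=7
$t6=4+4=8
$t1=4-1=3
cmp $t1, 0  (cmp 3,0)
bgt L2: taken
$t5=M[8]=0
$t3=7^0=7
$t6=8+4=12
$t1=3-1=2
cmp $t1, 0  (cmp 2,0)
bgt L2: taken
$t5=M[12]=-8
$t3=7^(-8)=-1
After step 24: $t6 = 12.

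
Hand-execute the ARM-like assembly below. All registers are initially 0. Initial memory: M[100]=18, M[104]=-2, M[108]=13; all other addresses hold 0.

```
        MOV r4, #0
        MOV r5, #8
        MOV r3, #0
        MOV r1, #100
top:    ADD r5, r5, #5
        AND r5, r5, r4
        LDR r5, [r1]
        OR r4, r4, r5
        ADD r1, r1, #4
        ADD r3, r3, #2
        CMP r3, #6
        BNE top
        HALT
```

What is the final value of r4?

-1

after MOV r4, #0: r4=0
after MOV r5, #8: r5=8
after MOV r3, #0: r3=0
after MOV r1, #100: r1=100
after ADD r5, r5, #5: r5=8+5=13
after AND r5, r5, r4: r5=13&0=0
after LDR r5, [r1]: r5=M[100]=18
after OR r4, r4, r5: r4=0|18=18
after ADD r1, r1, #4: r1=100+4=104
after ADD r3, r3, #2: r3=0+2=2
CMP r3, #6  (cmp 2,6)
BNE top: taken
after ADD r5, r5, #5: r5=18+5=23
after AND r5, r5, r4: r5=23&18=18
after LDR r5, [r1]: r5=M[104]=-2
after OR r4, r4, r5: r4=18|(-2)=-2
after ADD r1, r1, #4: r1=104+4=108
after ADD r3, r3, #2: r3=2+2=4
CMP r3, #6  (cmp 4,6)
BNE top: taken
after ADD r5, r5, #5: r5=(-2)+5=3
after AND r5, r5, r4: r5=3&(-2)=2
after LDR r5, [r1]: r5=M[108]=13
after OR r4, r4, r5: r4=(-2)|13=-1
after ADD r1, r1, #4: r1=108+4=112
after ADD r3, r3, #2: r3=4+2=6
CMP r3, #6  (cmp 6,6)
BNE top: not taken
halt.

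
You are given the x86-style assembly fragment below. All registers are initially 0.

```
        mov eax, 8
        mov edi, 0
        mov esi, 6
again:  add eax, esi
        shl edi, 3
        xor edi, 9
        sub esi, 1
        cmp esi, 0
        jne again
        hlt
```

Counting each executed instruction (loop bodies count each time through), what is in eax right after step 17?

23

after mov eax, 8: eax=8
after mov edi, 0: edi=0
after mov esi, 6: esi=6
after add eax, esi: eax=8+6=14
after shl edi, 3: edi=0<<3=0
after xor edi, 9: edi=0^9=9
after sub esi, 1: esi=6-1=5
cmp esi, 0  (cmp 5,0)
jne again: taken
after add eax, esi: eax=14+5=19
after shl edi, 3: edi=9<<3=72
after xor edi, 9: edi=72^9=65
after sub esi, 1: esi=5-1=4
cmp esi, 0  (cmp 4,0)
jne again: taken
after add eax, esi: eax=19+4=23
after shl edi, 3: edi=65<<3=520
After step 17: eax = 23.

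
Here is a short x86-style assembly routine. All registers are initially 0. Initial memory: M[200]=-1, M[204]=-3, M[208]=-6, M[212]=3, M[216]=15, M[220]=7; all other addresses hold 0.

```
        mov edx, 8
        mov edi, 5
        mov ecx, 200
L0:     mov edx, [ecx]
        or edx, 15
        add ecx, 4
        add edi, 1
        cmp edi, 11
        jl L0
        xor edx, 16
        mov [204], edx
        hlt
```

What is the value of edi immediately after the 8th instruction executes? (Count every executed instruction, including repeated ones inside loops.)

6

after mov edx, 8: edx=8
after mov edi, 5: edi=5
after mov ecx, 200: ecx=200
after mov edx, [ecx]: edx=M[200]=-1
after or edx, 15: edx=(-1)|15=-1
after add ecx, 4: ecx=200+4=204
after add edi, 1: edi=5+1=6
cmp edi, 11  (cmp 6,11)
After step 8: edi = 6.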